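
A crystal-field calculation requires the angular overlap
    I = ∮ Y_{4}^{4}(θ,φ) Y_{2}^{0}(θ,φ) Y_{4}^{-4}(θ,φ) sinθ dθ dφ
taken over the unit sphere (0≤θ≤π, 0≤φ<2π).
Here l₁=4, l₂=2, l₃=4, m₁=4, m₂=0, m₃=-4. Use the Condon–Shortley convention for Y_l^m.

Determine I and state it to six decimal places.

m-sum 0 ✓  L=10 even ✓  2≤4≤6 ✓
Π(2lᵢ+1) = 9×5×9 = 405
triangle coeff Δ(4,2,4) = 1/13860
Σ_t [0,2]: t=0:+1/192 t=1:−1/36 t=2:+1/192 = -5/288
(3j)²=20/693 [(4 2 4; 0 0 0)], sign=-1
Σ_t [0,0]: t=0:+1/2880 = 1/2880
(3j)²=28/495 [(4 2 4; 4 0 -4)], sign=+1
⇒ 4πI² = 80/121
I = (-1)√(80/121/(4π)) = -0.22937568

-0.229376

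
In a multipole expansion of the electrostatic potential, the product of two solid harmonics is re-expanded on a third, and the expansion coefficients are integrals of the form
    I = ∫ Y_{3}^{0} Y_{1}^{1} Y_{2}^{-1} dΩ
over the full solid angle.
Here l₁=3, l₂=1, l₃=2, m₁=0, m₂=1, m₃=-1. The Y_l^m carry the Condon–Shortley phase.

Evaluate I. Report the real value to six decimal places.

Checks pass: Σm=0; 6 even; l₃=2∈[2,4].
(2·3+1)(2·1+1)(2·2+1) = 105
Δ: 2! 4! 0! / 7! → 1/105
sum: t=1:−1/4 = -1/4
3j²(3 1 2; 0 0 0) = Δ·Π!·Σ² = 3/35  (sign -1)
sum: t=2:+1/12 = 1/12
3j²(3 1 2; 0 1 -1) = Δ·Π!·Σ² = 1/35  (sign -1)
combine: 4πI² = 105·3/35·1/35 = 9/35
take √, sign +1: I = 0.14304817

0.143048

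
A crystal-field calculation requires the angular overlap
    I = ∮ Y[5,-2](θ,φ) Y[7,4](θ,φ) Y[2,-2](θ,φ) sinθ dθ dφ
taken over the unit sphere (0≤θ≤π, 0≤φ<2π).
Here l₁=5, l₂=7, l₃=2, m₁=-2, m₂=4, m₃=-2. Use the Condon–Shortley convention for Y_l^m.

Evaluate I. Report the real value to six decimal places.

0.205860

Rules hold: Σm=0, L=14 even, 2≤2≤12.
N = 11·15·5 = 825
Δ = 10!·0!·4!/15! = 1/15015
Racah Σ t=5..5: t=5:−1/57600 = -1/57600
⇒ 3j(5 7 2; 0 0 0)² = 21/715, sgn -1
Racah Σ t=7..7: t=7:−1/725760 = -1/725760
⇒ 3j(5 7 2; -2 4 -2)² = 2/91, sgn -1
4πI² = N·(3j₀)²·(3jₘ)² = 90/169
I = +1·√(0.532544/4π) = 0.20586047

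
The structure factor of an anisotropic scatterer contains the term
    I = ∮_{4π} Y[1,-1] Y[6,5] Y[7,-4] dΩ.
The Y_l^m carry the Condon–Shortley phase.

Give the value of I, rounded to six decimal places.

0.060604

Checks pass: Σm=0; 14 even; l₃=7∈[5,7].
(2·1+1)(2·6+1)(2·7+1) = 585
Δ: 0! 2! 12! / 15! → 1/1365
sum: t=0:+1/518400 = 1/518400
3j²(1 6 7; 0 0 0) = Δ·Π!·Σ² = 7/195  (sign -1)
sum: t=0:+1/79833600 = 1/79833600
3j²(1 6 7; -1 5 -4) = Δ·Π!·Σ² = 1/455  (sign -1)
combine: 4πI² = 585·7/195·1/455 = 3/65
take √, sign +1: I = 0.06060368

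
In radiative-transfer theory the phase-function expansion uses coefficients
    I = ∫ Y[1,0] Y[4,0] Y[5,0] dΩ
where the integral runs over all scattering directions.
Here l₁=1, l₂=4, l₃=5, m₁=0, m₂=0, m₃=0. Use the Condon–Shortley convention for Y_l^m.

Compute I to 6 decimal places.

0.245532

Checks pass: Σm=0; 10 even; l₃=5∈[3,5].
(2·1+1)(2·4+1)(2·5+1) = 297
Δ: 0! 2! 8! / 11! → 1/495
sum: t=0:+1/576 = 1/576
3j²(1 4 5; 0 0 0) = Δ·Π!·Σ² = 5/99  (sign -1)
(m-triple is (0,0,0) — same symbol as above.)
combine: 4πI² = 297·5/99·5/99 = 25/33
take √, sign +1: I = 0.24553200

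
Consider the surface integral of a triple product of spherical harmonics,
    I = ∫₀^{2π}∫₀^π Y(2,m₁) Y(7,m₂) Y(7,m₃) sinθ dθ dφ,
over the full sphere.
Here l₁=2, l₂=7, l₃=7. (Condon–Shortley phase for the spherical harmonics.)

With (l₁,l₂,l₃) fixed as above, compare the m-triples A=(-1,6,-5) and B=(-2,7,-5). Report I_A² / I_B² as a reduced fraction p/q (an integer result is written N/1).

121/14

Shared (l₁,l₂,l₃)=(2,7,7): N and (l;000)² cancel in I_A²/I_B².
A: Δ = 2!·2!·12!/17! = 1/185640; Racah Σ t=1..2: t=1:−1/958003200 t=2:+1/79833600 = 1/87091200; ⇒ 3j(2 7 7; -1 6 -5)² = 121/4760, sgn +1
B: Δ = 2!·2!·12!/17! = 1/185640; Racah Σ t=2..2: t=2:+1/1916006400 = 1/1916006400; ⇒ 3j(2 7 7; -2 7 -5)² = 1/340, sgn +1
I_A²/I_B² = (121/4760)/(1/340) = 121/14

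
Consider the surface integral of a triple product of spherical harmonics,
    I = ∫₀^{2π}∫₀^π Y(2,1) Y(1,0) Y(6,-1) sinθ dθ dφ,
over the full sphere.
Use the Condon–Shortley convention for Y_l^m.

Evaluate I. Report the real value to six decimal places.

0.000000

triangle: need 1≤l₃≤3, have 6; I=0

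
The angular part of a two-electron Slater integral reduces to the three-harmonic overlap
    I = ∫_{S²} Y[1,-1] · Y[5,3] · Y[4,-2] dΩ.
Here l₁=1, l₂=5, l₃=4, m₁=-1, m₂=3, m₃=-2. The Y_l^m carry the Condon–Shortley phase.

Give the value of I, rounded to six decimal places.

Checks pass: Σm=0; 10 even; l₃=4∈[4,6].
(2·1+1)(2·5+1)(2·4+1) = 297
Δ: 2! 0! 8! / 11! → 1/495
sum: t=1:−1/576 = -1/576
3j²(1 5 4; 0 0 0) = Δ·Π!·Σ² = 5/99  (sign -1)
sum: t=2:+1/2880 = 1/2880
3j²(1 5 4; -1 3 -2) = Δ·Π!·Σ² = 28/495  (sign +1)
combine: 4πI² = 297·5/99·28/495 = 28/33
take √, sign -1: I = -0.25984664

-0.259847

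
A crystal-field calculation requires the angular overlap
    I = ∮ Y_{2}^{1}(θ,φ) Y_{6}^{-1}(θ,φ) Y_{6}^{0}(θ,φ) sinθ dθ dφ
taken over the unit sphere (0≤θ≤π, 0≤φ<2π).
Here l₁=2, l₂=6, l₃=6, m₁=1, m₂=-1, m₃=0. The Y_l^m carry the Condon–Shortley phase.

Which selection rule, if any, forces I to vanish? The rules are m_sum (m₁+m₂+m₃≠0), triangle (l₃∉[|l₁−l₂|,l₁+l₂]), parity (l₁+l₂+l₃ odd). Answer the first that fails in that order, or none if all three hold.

none

m₁+m₂+m₃ = 1 − 1 + 0 = 0  ✓
triangle: |2−6|=4 ≤ l₃=6 ≤ 2+6=8  ✓
parity: l₁+l₂+l₃ = 14 is even  ✓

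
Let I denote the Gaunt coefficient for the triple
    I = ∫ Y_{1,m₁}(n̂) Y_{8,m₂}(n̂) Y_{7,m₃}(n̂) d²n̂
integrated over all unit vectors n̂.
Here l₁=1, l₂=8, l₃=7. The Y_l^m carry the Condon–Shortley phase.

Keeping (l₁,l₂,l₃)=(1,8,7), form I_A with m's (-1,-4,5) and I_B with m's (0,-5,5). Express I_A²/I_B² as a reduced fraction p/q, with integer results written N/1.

Shared (l₁,l₂,l₃)=(1,8,7): N and (l;000)² cancel in I_A²/I_B².
A: Δ = 2!·0!·14!/17! = 1/2040; Racah Σ t=2..2: t=2:+1/1916006400 = 1/1916006400; ⇒ 3j(1 8 7; -1 -4 5)² = 1/340, sgn +1
B: Δ = 2!·0!·14!/17! = 1/2040; Racah Σ t=1..1: t=1:−1/958003200 = -1/958003200; ⇒ 3j(1 8 7; 0 -5 5)² = 13/680, sgn -1
I_A²/I_B² = (1/340)/(13/680) = 2/13

2/13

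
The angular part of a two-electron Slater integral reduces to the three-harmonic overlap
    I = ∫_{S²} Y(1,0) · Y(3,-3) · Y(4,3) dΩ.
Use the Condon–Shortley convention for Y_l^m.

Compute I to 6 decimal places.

Checks pass: Σm=0; 8 even; l₃=4∈[2,4].
(2·1+1)(2·3+1)(2·4+1) = 189
Δ: 0! 2! 6! / 9! → 1/252
sum: t=0:+1/36 = 1/36
3j²(1 3 4; 0 0 0) = Δ·Π!·Σ² = 4/63  (sign +1)
sum: t=0:+1/720 = 1/720
3j²(1 3 4; 0 -3 3) = Δ·Π!·Σ² = 1/36  (sign -1)
combine: 4πI² = 189·4/63·1/36 = 1/3
take √, sign -1: I = -0.16286750

-0.162868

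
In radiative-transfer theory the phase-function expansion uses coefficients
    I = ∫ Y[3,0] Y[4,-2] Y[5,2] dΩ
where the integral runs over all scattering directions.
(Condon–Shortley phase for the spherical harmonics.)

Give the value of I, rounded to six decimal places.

0.022664

m-sum 0 ✓  L=12 even ✓  1≤5≤7 ✓
Π(2lᵢ+1) = 7×9×11 = 693
triangle coeff Δ(3,4,5) = 1/180180
Σ_t [0,2]: t=0:+1/576 t=1:−1/144 t=2:+1/576 = -1/288
(3j)²=20/1001 [(3 4 5; 0 0 0)], sign=+1
Σ_t [0,2]: t=0:+1/576 t=1:−1/480 t=2:+1/8640 = -1/4320
(3j)²=1/2145 [(3 4 5; 0 -2 2)], sign=+1
⇒ 4πI² = 12/1859
I = (+1)√(12/1859/(4π)) = 0.02266449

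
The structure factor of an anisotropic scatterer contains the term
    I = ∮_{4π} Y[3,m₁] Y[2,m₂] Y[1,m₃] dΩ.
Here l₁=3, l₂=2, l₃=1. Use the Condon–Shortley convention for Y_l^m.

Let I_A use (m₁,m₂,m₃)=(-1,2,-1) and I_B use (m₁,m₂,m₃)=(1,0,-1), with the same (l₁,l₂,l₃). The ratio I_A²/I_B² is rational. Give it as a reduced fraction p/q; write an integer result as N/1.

1/6

l's match ⇒ only the (l;m) 3-j factors differ between A and B.
A: triangle coeff Δ(3,2,1) = 1/105; Σ_t [4,4]: t=4:+1/48 = 1/48; (3j)²=1/105 [(3 2 1; -1 2 -1)], sign=+1
B: triangle coeff Δ(3,2,1) = 1/105; Σ_t [2,2]: t=2:+1/8 = 1/8; (3j)²=2/35 [(3 2 1; 1 0 -1)], sign=+1
I_A²/I_B² = (1/105)/(2/35) = 1/6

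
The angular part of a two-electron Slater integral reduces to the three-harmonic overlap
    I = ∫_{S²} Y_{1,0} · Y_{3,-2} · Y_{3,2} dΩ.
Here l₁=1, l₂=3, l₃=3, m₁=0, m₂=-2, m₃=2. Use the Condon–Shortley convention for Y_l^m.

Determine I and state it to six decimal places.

0.000000

Σlᵢ=7 odd — θ-integrand is odd under cosθ→−cosθ; I=0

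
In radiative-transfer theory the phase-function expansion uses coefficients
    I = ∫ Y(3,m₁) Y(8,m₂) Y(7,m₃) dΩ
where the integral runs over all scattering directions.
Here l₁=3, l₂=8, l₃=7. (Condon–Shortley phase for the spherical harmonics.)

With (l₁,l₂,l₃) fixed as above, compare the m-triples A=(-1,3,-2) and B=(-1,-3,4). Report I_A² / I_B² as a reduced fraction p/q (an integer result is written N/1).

Same 3,8,7: normalisation and zero-m 3j drop out of the ratio.
A: Δ: 4! 2! 12! / 19! → 1/5290740; sum: t=2:+1/17418240 t=3:−1/5806080 t=4:+1/29030400 = -1/12441600; 3j²(3 8 7; -1 3 -2) = Δ·Π!·Σ² = 154/12597  (sign +1)
B: Δ: 4! 2! 12! / 19! → 1/5290740; sum: t=2:+1/17418240 t=3:−1/43545600 t=4:+1/1916006400 = 67/1916006400; 3j²(3 8 7; -1 -3 4) = Δ·Π!·Σ² = 4489/352716  (sign -1)
I_A²/I_B² = (154/12597)/(4489/352716) = 4312/4489

4312/4489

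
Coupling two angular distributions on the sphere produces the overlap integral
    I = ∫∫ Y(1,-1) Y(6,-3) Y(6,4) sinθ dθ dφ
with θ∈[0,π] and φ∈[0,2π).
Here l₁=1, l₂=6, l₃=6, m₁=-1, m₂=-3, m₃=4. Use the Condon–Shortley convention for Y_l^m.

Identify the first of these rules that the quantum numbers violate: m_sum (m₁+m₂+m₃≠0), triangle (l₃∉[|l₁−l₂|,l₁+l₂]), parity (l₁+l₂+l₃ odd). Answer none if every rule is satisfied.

parity

m₁+m₂+m₃ = -1 − 3 + 4 = 0  ✓
triangle: |1−6|=5 ≤ l₃=6 ≤ 1+6=7  ✓
parity: l₁+l₂+l₃ = 13 is odd  ✗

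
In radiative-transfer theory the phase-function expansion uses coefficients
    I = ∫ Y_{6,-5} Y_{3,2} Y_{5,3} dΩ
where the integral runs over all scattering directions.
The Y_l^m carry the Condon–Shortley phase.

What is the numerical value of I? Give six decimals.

-0.169016

m-sum 0 ✓  L=14 even ✓  3≤5≤9 ✓
Π(2lᵢ+1) = 13×7×11 = 1001
triangle coeff Δ(6,3,5) = 1/675675
Σ_t [1,3]: t=1:−1/8640 t=2:+1/2304 t=3:−1/8640 = 7/34560
(3j)²=7/429 [(6 3 5; 0 0 0)], sign=-1
Σ_t [3,4]: t=3:−1/483840 t=4:+1/120960 = 1/161280
(3j)²=2/91 [(6 3 5; -5 2 3)], sign=+1
⇒ 4πI² = 14/39
I = (-1)√(14/39/(4π)) = -0.16901560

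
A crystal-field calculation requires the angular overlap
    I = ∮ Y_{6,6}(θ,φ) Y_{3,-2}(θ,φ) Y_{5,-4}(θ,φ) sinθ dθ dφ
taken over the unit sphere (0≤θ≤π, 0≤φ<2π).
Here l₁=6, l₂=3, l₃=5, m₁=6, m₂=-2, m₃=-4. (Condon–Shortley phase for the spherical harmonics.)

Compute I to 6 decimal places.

Rules hold: Σm=0, L=14 even, 3≤5≤9.
N = 13·7·11 = 1001
Δ = 4!·8!·2!/15! = 1/675675
Racah Σ t=1..3: t=1:−1/8640 t=2:+1/2304 t=3:−1/8640 = 7/34560
⇒ 3j(6 3 5; 0 0 0)² = 7/429, sgn -1
Racah Σ t=0..0: t=0:+1/967680 = 1/967680
⇒ 3j(6 3 5; 6 -2 -4)² = 3/91, sgn -1
4πI² = N·(3j₀)²·(3jₘ)² = 7/13
I = +1·√(0.538462/4π) = 0.20700098

0.207001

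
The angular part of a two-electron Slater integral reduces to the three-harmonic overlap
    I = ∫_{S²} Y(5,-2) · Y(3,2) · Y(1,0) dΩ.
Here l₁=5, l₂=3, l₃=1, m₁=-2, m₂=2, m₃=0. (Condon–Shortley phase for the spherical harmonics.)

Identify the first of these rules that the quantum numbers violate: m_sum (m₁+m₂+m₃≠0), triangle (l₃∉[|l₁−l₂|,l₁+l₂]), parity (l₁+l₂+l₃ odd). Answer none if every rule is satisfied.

azimuthal sum: -2 + 2 + 0 = 0  ✓
2 ≤ 1 ≤ 8 (triangle on l)  ✗
L = 5 + 3 + 1 = 9 (odd)

triangle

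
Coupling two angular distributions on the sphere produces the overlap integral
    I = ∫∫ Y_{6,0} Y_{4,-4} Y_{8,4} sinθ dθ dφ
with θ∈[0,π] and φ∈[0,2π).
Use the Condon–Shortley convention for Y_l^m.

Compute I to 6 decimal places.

-0.169682

m-sum 0 ✓  L=18 even ✓  2≤8≤10 ✓
Π(2lᵢ+1) = 13×9×17 = 1989
triangle coeff Δ(6,4,8) = 1/23279256
Σ_t [0,2]: t=0:+1/1658880 t=1:−1/518400 t=2:+1/1658880 = -1/1382400
(3j)²=504/46189 [(6 4 8; 0 0 0)], sign=-1
Σ_t [0,0]: t=0:+1/24883200 = 1/24883200
(3j)²=70/4199 [(6 4 8; 0 -4 4)], sign=+1
⇒ 4πI² = 317520/877591
I = (-1)√(317520/877591/(4π)) = -0.16968151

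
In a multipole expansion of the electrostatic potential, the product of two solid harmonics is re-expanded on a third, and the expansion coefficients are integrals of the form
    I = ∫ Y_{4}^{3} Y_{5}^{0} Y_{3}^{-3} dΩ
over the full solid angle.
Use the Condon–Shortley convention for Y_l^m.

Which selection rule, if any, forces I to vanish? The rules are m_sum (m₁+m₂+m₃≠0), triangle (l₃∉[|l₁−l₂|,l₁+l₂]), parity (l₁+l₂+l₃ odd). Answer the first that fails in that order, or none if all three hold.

azimuthal sum: 3 + 0 − 3 = 0  ✓
1 ≤ 3 ≤ 9 (triangle on l)  ✓
L = 4 + 5 + 3 = 12 (even)  ✓

none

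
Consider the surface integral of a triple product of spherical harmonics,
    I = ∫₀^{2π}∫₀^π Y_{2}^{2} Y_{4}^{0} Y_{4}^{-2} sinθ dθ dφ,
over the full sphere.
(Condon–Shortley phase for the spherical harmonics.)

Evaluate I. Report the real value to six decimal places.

m-sum 0 ✓  L=10 even ✓  2≤4≤6 ✓
Π(2lᵢ+1) = 5×9×9 = 405
triangle coeff Δ(2,4,4) = 1/13860
Σ_t [0,2]: t=0:+1/192 t=1:−1/36 t=2:+1/192 = -5/288
(3j)²=20/693 [(2 4 4; 0 0 0)], sign=-1
Σ_t [0,0]: t=0:+1/192 = 1/192
(3j)²=3/77 [(2 4 4; 2 0 -2)], sign=+1
⇒ 4πI² = 2700/5929
I = (-1)√(2700/5929/(4π)) = -0.19036462

-0.190365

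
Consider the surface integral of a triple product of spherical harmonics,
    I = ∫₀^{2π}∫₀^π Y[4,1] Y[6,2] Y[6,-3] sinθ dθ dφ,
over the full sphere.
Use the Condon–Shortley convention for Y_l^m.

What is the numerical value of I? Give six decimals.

Rules hold: Σm=0, L=16 even, 2≤6≤10.
N = 9·13·13 = 1521
Δ = 4!·4!·8!/17! = 1/15315300
Racah Σ t=0..4: t=0:+1/829440 t=1:−1/25920 t=2:+1/9216 t=3:−1/25920 t=4:+1/829440 = 7/207360
⇒ 3j(4 6 6; 0 0 0)² = 28/2431, sgn +1
Racah Σ t=0..3: t=0:+1/5806080 t=1:−1/120960 t=2:+1/34560 t=3:−1/103680 = 13/1161216
⇒ 3j(4 6 6; 1 2 -3)² = 65/5236, sgn -1
4πI² = N·(3j₀)²·(3jₘ)² = 7605/34969
I = -1·√(0.217478/4π) = -0.13155370

-0.131554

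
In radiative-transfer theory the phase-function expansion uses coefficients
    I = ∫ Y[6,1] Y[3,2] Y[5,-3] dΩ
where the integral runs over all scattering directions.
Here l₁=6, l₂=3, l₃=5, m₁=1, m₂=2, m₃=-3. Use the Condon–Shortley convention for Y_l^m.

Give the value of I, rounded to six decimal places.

0.166435

Rules hold: Σm=0, L=14 even, 3≤5≤9.
N = 13·7·11 = 1001
Δ = 4!·8!·2!/15! = 1/675675
Racah Σ t=1..3: t=1:−1/8640 t=2:+1/2304 t=3:−1/8640 = 7/34560
⇒ 3j(6 3 5; 0 0 0)² = 7/429, sgn -1
Racah Σ t=3..4: t=3:−1/17280 t=4:+1/120960 = -1/20160
⇒ 3j(6 3 5; 1 2 -3)² = 64/3003, sgn -1
4πI² = N·(3j₀)²·(3jₘ)² = 448/1287
I = +1·√(0.348096/4π) = 0.16643505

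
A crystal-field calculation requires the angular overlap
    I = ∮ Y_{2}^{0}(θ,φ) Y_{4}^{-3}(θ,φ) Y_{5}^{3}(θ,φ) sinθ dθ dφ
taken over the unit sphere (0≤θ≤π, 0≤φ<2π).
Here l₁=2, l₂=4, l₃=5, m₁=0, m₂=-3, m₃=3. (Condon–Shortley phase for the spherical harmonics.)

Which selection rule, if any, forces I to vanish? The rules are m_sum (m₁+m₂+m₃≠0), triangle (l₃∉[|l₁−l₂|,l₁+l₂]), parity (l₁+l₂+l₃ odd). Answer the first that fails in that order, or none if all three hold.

parity

m₁+m₂+m₃ = 0 − 3 + 3 = 0  ✓
triangle: |2−4|=2 ≤ l₃=5 ≤ 2+4=6  ✓
parity: l₁+l₂+l₃ = 11 is odd  ✗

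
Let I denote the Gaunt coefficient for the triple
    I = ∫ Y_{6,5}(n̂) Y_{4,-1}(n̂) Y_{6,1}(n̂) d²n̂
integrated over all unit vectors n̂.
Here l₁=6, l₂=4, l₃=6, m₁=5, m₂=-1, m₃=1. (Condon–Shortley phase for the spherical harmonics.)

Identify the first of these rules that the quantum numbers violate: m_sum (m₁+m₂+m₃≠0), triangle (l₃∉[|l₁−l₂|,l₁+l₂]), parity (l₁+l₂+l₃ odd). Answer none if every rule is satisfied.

Σmᵢ = 5  ✗
l₃∈[|l₁−l₂|,l₁+l₂]=[2,10], have l₃=6
Σlᵢ = 16 ⇒ even

m_sum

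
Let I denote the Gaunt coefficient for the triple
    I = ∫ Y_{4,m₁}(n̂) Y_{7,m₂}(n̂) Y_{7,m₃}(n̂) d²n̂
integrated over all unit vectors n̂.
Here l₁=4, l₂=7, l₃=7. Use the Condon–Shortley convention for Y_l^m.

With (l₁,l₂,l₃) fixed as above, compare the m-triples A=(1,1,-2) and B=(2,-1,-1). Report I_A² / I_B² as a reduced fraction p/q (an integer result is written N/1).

1369/2352

Shared (l₁,l₂,l₃)=(4,7,7): N and (l;000)² cancel in I_A²/I_B².
A: Δ = 4!·4!·10!/19! = 1/58198140; Racah Σ t=0..3: t=0:+1/11612160 t=1:−1/725760 t=2:+1/414720 t=3:−1/2073600 = 37/58060800; ⇒ 3j(4 7 7; 1 1 -2)² = 4107/646646, sgn -1
B: Δ = 4!·4!·10!/19! = 1/58198140; Racah Σ t=0..2: t=0:+1/1658880 t=1:−1/518400 t=2:+1/1658880 = -1/1382400; ⇒ 3j(4 7 7; 2 -1 -1)² = 504/46189, sgn -1
I_A²/I_B² = (4107/646646)/(504/46189) = 1369/2352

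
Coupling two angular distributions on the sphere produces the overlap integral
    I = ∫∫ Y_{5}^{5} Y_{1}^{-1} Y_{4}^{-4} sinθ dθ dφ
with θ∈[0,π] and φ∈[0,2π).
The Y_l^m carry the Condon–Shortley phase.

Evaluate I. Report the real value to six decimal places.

-0.329416

m-sum 0 ✓  L=10 even ✓  4≤4≤6 ✓
Π(2lᵢ+1) = 11×3×9 = 297
triangle coeff Δ(5,1,4) = 1/495
Σ_t [1,1]: t=1:−1/576 = -1/576
(3j)²=5/99 [(5 1 4; 0 0 0)], sign=-1
Σ_t [0,0]: t=0:+1/80640 = 1/80640
(3j)²=1/11 [(5 1 4; 5 -1 -4)], sign=+1
⇒ 4πI² = 15/11
I = (-1)√(15/11/(4π)) = -0.32941575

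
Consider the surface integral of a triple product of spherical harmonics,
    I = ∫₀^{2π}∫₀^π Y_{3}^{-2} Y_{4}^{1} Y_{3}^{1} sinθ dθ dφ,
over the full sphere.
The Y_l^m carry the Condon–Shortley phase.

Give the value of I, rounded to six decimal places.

m-sum 0 ✓  L=10 even ✓  1≤3≤7 ✓
Π(2lᵢ+1) = 7×9×7 = 441
triangle coeff Δ(3,4,3) = 1/34650
Σ_t [1,3]: t=1:−1/72 t=2:+1/16 t=3:−1/72 = 5/144
(3j)²=2/77 [(3 4 3; 0 0 0)], sign=-1
Σ_t [3,4]: t=3:−1/48 t=4:+1/144 = -1/72
(3j)²=16/693 [(3 4 3; -2 1 1)], sign=-1
⇒ 4πI² = 32/121
I = (+1)√(32/121/(4π)) = 0.14506992

0.145070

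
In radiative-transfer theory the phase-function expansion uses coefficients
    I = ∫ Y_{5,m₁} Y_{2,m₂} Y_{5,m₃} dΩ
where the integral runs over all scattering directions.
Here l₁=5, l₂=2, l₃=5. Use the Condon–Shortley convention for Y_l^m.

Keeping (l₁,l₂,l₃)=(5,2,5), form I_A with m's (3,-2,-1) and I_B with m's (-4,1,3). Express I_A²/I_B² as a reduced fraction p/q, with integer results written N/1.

16/21

Shared (l₁,l₂,l₃)=(5,2,5): N and (l;000)² cancel in I_A²/I_B².
A: Δ = 2!·8!·2!/13! = 1/38610; Racah Σ t=0..0: t=0:+1/5760 = 1/5760; ⇒ 3j(5 2 5; 3 -2 -1)² = 56/2145, sgn +1
B: Δ = 2!·8!·2!/13! = 1/38610; Racah Σ t=1..2: t=1:−1/80640 t=2:+1/10080 = 1/11520; ⇒ 3j(5 2 5; -4 1 3)² = 49/1430, sgn +1
I_A²/I_B² = (56/2145)/(49/1430) = 16/21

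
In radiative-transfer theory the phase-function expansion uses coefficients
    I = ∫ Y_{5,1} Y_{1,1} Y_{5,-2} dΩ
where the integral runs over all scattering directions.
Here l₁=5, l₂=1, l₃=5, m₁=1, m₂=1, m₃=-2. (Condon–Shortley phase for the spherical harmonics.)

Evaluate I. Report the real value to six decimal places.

0.000000

l₁+l₂+l₃=11 is odd: 3j(l;000)=0 ⇒ I=0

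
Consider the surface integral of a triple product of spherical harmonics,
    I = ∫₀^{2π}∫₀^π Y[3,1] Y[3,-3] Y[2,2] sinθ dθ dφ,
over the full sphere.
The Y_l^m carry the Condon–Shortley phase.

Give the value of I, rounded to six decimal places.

Rules hold: Σm=0, L=8 even, 0≤2≤6.
N = 7·7·5 = 245
Δ = 4!·2!·2!/9! = 1/3780
Racah Σ t=1..3: t=1:−1/24 t=2:+1/4 t=3:−1/24 = 1/6
⇒ 3j(3 3 2; 0 0 0)² = 4/105, sgn +1
Racah Σ t=0..0: t=0:+1/96 = 1/96
⇒ 3j(3 3 2; 1 -3 2)² = 1/42, sgn +1
4πI² = N·(3j₀)²·(3jₘ)² = 2/9
I = +1·√(0.222222/4π) = 0.13298076

0.132981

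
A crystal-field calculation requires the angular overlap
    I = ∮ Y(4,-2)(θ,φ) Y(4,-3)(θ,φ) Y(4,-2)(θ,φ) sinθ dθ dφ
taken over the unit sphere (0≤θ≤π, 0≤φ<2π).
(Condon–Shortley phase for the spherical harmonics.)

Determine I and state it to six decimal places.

0.000000

-2 − 3 − 2 = -7 ≠ 0: azimuthal integral kills it; I = 0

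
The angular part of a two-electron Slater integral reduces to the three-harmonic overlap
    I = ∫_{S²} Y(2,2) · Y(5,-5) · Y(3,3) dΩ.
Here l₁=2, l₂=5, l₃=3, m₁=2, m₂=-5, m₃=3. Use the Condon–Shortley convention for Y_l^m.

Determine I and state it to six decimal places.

m-sum 0 ✓  L=10 even ✓  3≤3≤7 ✓
Π(2lᵢ+1) = 5×11×7 = 385
triangle coeff Δ(2,5,3) = 1/2310
Σ_t [2,2]: t=2:+1/144 = 1/144
(3j)²=10/231 [(2 5 3; 0 0 0)], sign=-1
Σ_t [0,0]: t=0:+1/17280 = 1/17280
(3j)²=1/11 [(2 5 3; 2 -5 3)], sign=+1
⇒ 4πI² = 50/33
I = (-1)√(50/33/(4π)) = -0.34723469

-0.347235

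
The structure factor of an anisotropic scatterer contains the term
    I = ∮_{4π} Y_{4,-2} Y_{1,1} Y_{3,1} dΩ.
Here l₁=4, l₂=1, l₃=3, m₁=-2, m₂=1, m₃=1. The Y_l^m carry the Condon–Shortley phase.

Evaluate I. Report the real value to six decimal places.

0.238414

Rules hold: Σm=0, L=8 even, 3≤3≤5.
N = 9·3·7 = 189
Δ = 2!·6!·0!/9! = 1/252
Racah Σ t=1..1: t=1:−1/36 = -1/36
⇒ 3j(4 1 3; 0 0 0)² = 4/63, sgn +1
Racah Σ t=2..2: t=2:+1/96 = 1/96
⇒ 3j(4 1 3; -2 1 1)² = 5/84, sgn +1
4πI² = N·(3j₀)²·(3jₘ)² = 5/7
I = +1·√(0.714286/4π) = 0.23841361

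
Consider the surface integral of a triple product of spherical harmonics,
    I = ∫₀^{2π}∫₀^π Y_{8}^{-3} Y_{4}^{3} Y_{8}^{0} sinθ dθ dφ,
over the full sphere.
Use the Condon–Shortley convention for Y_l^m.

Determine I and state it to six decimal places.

m-sum 0 ✓  L=20 even ✓  4≤8≤12 ✓
Π(2lᵢ+1) = 17×9×17 = 2601
triangle coeff Δ(8,4,8) = 1/185175900
Σ_t [0,4]: t=0:+1/557383680 t=1:−1/21772800 t=2:+1/8294400 t=3:−1/21772800 t=4:+1/557383680 = 1/30965760
(3j)²=36/4199 [(8 4 8; 0 0 0)], sign=+1
Σ_t [3,4]: t=3:−1/139345920 t=4:+1/87091200 = 1/232243200
(3j)²=33/8398 [(8 4 8; -3 3 0)], sign=+1
⇒ 4πI² = 5346/61009
I = (+1)√(5346/61009/(4π)) = 0.08350502

0.083505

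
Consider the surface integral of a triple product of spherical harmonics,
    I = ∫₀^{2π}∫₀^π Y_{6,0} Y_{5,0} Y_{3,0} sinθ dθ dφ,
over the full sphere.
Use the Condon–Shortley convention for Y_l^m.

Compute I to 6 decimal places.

m-sum 0 ✓  L=14 even ✓  1≤3≤11 ✓
Π(2lᵢ+1) = 13×11×7 = 1001
triangle coeff Δ(6,5,3) = 1/675675
Σ_t [3,5]: t=3:−1/8640 t=4:+1/2304 t=5:−1/8640 = 7/34560
(3j)²=7/429 [(6 5 3; 0 0 0)], sign=-1
(m-triple is (0,0,0) — same symbol as above.)
⇒ 4πI² = 343/1287
I = (+1)√(343/1287/(4π)) = 0.14563067

0.145631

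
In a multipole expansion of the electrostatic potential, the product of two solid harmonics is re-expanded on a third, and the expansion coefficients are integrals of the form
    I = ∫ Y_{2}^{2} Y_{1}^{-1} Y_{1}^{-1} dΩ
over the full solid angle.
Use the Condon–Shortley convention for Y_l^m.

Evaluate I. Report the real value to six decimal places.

0.309019

Checks pass: Σm=0; 4 even; l₃=1∈[1,3].
(2·2+1)(2·1+1)(2·1+1) = 45
Δ: 2! 2! 0! / 5! → 1/30
sum: t=1:−1/1 = -1/1
3j²(2 1 1; 0 0 0) = Δ·Π!·Σ² = 2/15  (sign +1)
sum: t=0:+1/4 = 1/4
3j²(2 1 1; 2 -1 -1) = Δ·Π!·Σ² = 1/5  (sign +1)
combine: 4πI² = 45·2/15·1/5 = 6/5
take √, sign +1: I = 0.30901936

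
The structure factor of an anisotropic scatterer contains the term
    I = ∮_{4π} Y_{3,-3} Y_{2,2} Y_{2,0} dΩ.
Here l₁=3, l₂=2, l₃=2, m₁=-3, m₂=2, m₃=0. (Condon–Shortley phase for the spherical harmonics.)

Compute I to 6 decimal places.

0.000000

Σmᵢ = -1 ≠ 0, so the φ-integral vanishes; I = 0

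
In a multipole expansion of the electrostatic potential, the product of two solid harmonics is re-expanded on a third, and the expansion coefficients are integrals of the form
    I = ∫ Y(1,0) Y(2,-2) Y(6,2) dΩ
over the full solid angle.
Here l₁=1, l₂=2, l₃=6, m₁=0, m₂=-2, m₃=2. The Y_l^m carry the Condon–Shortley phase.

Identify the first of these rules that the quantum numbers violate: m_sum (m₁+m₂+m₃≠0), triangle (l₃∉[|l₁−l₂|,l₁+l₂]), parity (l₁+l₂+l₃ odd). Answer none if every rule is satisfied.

m₁+m₂+m₃ = 0 − 2 + 2 = 0  ✓
triangle: |1−2|=1 ≤ l₃=6 ≤ 1+2=3  ✗
parity: l₁+l₂+l₃ = 9 is odd

triangle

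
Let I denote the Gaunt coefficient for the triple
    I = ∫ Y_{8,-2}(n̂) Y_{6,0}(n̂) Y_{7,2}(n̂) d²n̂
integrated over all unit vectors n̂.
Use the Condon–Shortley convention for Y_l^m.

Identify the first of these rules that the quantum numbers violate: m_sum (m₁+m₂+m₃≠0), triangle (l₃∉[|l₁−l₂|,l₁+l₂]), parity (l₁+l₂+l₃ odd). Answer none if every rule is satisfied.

Σmᵢ = 0  ✓
l₃∈[|l₁−l₂|,l₁+l₂]=[2,14], have l₃=7  ✓
Σlᵢ = 21 ⇒ odd  ✗

parity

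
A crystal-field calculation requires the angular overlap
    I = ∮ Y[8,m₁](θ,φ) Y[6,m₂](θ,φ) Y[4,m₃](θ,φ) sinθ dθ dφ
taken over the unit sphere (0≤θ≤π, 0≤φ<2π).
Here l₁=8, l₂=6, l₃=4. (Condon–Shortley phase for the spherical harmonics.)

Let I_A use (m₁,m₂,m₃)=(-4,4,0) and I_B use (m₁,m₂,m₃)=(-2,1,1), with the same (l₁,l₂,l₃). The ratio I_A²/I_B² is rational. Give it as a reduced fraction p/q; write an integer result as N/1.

Shared (l₁,l₂,l₃)=(8,6,4): N and (l;000)² cancel in I_A²/I_B².
A: Δ = 10!·6!·2!/19! = 1/23279256; Racah Σ t=8..10: t=8:+1/7741440 t=9:−1/13063680 t=10:+1/348364800 = 29/522547200; ⇒ 3j(8 6 4; -4 4 0)² = 1682/264537, sgn +1
B: Δ = 10!·6!·2!/19! = 1/23279256; Racah Σ t=5..7: t=5:−1/3456000 t=6:+1/829440 t=7:−1/2177280 = 199/435456000; ⇒ 3j(8 6 4; -2 1 1)² = 39601/3879876, sgn -1
I_A²/I_B² = (1682/264537)/(39601/3879876) = 74008/118803

74008/118803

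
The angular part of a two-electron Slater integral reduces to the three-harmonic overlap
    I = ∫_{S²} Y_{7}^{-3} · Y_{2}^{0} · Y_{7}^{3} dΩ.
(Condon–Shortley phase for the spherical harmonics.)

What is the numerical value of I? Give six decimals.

Rules hold: Σm=0, L=16 even, 5≤7≤9.
N = 15·5·15 = 1125
Δ = 2!·12!·2!/17! = 1/185640
Racah Σ t=0..2: t=0:+1/2419200 t=1:−1/518400 t=2:+1/2419200 = -1/907200
⇒ 3j(7 2 7; 0 0 0)² = 56/3315, sgn +1
Racah Σ t=0..2: t=0:+1/29030400 t=1:−1/2177280 t=2:+1/3870720 = -29/174182400
⇒ 3j(7 2 7; -3 0 3)² = 841/185640, sgn -1
4πI² = N·(3j₀)²·(3jₘ)² = 4205/48841
I = -1·√(0.0860957/4π) = -0.08277245

-0.082772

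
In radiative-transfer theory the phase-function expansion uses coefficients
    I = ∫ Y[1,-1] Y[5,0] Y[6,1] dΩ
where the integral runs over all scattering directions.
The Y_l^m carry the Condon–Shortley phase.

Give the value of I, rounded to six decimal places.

Checks pass: Σm=0; 12 even; l₃=6∈[4,6].
(2·1+1)(2·5+1)(2·6+1) = 429
Δ: 0! 2! 10! / 13! → 1/858
sum: t=0:+1/14400 = 1/14400
3j²(1 5 6; 0 0 0) = Δ·Π!·Σ² = 6/143  (sign +1)
sum: t=0:+1/28800 = 1/28800
3j²(1 5 6; -1 0 1) = Δ·Π!·Σ² = 7/286  (sign -1)
combine: 4πI² = 429·6/143·7/286 = 63/143
take √, sign -1: I = -0.18723944

-0.187239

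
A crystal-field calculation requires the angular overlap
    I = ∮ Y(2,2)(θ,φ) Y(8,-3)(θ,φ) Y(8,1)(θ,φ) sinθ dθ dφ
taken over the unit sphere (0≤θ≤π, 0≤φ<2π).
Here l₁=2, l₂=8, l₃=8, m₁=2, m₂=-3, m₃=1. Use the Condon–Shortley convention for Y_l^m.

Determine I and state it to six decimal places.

Checks pass: Σm=0; 18 even; l₃=8∈[6,10].
(2·2+1)(2·8+1)(2·8+1) = 1445
Δ: 2! 2! 14! / 19! → 1/348840
sum: t=0:+1/116121600 t=1:−1/25401600 t=2:+1/116121600 = -1/45158400
3j²(2 8 8; 0 0 0) = Δ·Π!·Σ² = 24/1615  (sign -1)
sum: t=0:+1/174182400 = 1/174182400
3j²(2 8 8; 2 -3 1) = Δ·Π!·Σ² = 77/3876  (sign -1)
combine: 4πI² = 1445·24/1615·77/3876 = 154/361
take √, sign +1: I = 0.18424759

0.184248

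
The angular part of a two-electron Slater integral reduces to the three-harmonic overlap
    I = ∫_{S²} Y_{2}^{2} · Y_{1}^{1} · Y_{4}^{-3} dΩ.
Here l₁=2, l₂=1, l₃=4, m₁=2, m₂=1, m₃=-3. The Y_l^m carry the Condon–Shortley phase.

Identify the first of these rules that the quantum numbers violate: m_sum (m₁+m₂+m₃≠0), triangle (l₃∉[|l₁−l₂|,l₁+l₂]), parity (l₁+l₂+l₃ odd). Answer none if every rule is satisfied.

Σmᵢ = 0  ✓
l₃∈[|l₁−l₂|,l₁+l₂]=[1,3], have l₃=4  ✗
Σlᵢ = 7 ⇒ odd

triangle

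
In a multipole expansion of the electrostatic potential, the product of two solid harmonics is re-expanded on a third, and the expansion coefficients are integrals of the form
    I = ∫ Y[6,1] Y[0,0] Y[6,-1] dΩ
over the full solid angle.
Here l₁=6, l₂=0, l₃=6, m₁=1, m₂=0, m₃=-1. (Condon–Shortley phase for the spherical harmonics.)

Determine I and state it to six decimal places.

Checks pass: Σm=0; 12 even; l₃=6∈[6,6].
(2·6+1)(2·0+1)(2·6+1) = 169
Δ: 0! 12! 0! / 13! → 1/13
sum: t=0:+1/518400 = 1/518400
3j²(6 0 6; 0 0 0) = Δ·Π!·Σ² = 1/13  (sign +1)
sum: t=0:+1/604800 = 1/604800
3j²(6 0 6; 1 0 -1) = Δ·Π!·Σ² = 1/13  (sign -1)
combine: 4πI² = 169·1/13·1/13 = 1/1
take √, sign -1: I = -0.28209479

-0.282095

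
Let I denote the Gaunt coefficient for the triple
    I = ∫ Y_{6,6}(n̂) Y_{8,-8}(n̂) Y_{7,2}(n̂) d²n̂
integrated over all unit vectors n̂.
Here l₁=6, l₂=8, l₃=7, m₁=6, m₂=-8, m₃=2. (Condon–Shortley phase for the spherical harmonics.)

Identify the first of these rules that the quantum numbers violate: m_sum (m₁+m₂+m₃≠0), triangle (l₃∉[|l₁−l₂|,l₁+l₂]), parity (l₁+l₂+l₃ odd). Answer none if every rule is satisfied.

azimuthal sum: 6 − 8 + 2 = 0  ✓
2 ≤ 7 ≤ 14 (triangle on l)  ✓
L = 6 + 8 + 7 = 21 (odd)  ✗

parity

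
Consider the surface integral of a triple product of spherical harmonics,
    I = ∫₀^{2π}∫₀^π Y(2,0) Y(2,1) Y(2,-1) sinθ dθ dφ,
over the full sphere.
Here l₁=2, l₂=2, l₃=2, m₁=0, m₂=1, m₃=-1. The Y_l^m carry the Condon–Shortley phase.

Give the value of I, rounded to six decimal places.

m-sum 0 ✓  L=6 even ✓  0≤2≤4 ✓
Π(2lᵢ+1) = 5×5×5 = 125
triangle coeff Δ(2,2,2) = 1/630
Σ_t [0,2]: t=0:+1/8 t=1:−1/1 t=2:+1/8 = -3/4
(3j)²=2/35 [(2 2 2; 0 0 0)], sign=-1
Σ_t [1,2]: t=1:−1/2 t=2:+1/4 = -1/4
(3j)²=1/70 [(2 2 2; 0 1 -1)], sign=+1
⇒ 4πI² = 5/49
I = (-1)√(5/49/(4π)) = -0.09011188

-0.090112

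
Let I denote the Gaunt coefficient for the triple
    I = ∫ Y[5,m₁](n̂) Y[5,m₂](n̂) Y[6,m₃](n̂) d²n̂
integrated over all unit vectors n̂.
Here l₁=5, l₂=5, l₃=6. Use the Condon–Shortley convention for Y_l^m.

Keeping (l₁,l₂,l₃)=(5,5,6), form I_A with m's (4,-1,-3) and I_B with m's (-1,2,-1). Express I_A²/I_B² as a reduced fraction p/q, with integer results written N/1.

Shared (l₁,l₂,l₃)=(5,5,6): N and (l;000)² cancel in I_A²/I_B².
A: Δ = 4!·6!·6!/17! = 1/28588560; Racah Σ t=0..1: t=0:+1/138240 t=1:−1/155520 = 1/1244160; ⇒ 3j(5 5 6; 4 -1 -3)² = 3/9724, sgn -1
B: Δ = 4!·6!·6!/17! = 1/28588560; Racah Σ t=1..4: t=1:−1/518400 t=2:+1/23040 t=3:−1/10368 t=4:+1/41472 = -1/32400; ⇒ 3j(5 5 6; -1 2 -1)² = 128/12155, sgn +1
I_A²/I_B² = (3/9724)/(128/12155) = 15/512

15/512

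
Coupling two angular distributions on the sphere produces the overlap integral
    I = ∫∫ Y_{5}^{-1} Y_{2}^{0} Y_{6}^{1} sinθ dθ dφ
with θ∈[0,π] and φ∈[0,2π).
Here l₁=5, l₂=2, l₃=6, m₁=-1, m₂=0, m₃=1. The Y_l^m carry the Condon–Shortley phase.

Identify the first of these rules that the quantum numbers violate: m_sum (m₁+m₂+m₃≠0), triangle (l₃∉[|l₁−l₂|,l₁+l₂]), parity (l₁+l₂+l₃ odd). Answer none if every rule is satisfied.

Σmᵢ = 0  ✓
l₃∈[|l₁−l₂|,l₁+l₂]=[3,7], have l₃=6  ✓
Σlᵢ = 13 ⇒ odd  ✗

parity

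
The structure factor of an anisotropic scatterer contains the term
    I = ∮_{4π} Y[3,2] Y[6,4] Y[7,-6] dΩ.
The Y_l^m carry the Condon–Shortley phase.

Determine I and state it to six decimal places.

0.183421

Rules hold: Σm=0, L=16 even, 3≤7≤9.
N = 7·13·15 = 1365
Δ = 2!·4!·10!/17! = 1/2042040
Racah Σ t=0..2: t=0:+1/207360 t=1:−1/57600 t=2:+1/207360 = -1/129600
⇒ 3j(3 6 7; 0 0 0)² = 168/12155, sgn +1
Racah Σ t=0..1: t=0:+1/43545600 t=1:−1/8709120 = -1/10886400
⇒ 3j(3 6 7; 2 4 -6)² = 8/357, sgn +1
4πI² = N·(3j₀)²·(3jₘ)² = 1344/3179
I = +1·√(0.422774/4π) = 0.18342116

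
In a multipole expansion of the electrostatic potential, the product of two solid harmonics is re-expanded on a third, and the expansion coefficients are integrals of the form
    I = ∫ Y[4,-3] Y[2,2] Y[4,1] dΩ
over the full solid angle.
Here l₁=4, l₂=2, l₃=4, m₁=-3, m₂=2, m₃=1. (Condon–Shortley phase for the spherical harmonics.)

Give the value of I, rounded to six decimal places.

0.159270

m-sum 0 ✓  L=10 even ✓  2≤4≤6 ✓
Π(2lᵢ+1) = 9×5×9 = 405
triangle coeff Δ(4,2,4) = 1/13860
Σ_t [0,2]: t=0:+1/192 t=1:−1/36 t=2:+1/192 = -5/288
(3j)²=20/693 [(4 2 4; 0 0 0)], sign=-1
Σ_t [2,2]: t=2:+1/480 = 1/480
(3j)²=3/110 [(4 2 4; -3 2 1)], sign=-1
⇒ 4πI² = 270/847
I = (+1)√(270/847/(4π)) = 0.15927046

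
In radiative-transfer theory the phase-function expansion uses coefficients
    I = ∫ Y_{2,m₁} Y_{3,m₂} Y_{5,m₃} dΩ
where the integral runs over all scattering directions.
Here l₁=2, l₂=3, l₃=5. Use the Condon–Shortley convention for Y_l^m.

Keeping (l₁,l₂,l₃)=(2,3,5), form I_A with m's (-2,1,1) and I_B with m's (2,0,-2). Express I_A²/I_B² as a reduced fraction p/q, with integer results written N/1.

3/7

l's match ⇒ only the (l;m) 3-j factors differ between A and B.
A: triangle coeff Δ(2,3,5) = 1/2310; Σ_t [0,0]: t=0:+1/1152 = 1/1152; (3j)²=1/154 [(2 3 5; -2 1 1)], sign=+1
B: triangle coeff Δ(2,3,5) = 1/2310; Σ_t [0,0]: t=0:+1/864 = 1/864; (3j)²=1/66 [(2 3 5; 2 0 -2)], sign=-1
I_A²/I_B² = (1/154)/(1/66) = 3/7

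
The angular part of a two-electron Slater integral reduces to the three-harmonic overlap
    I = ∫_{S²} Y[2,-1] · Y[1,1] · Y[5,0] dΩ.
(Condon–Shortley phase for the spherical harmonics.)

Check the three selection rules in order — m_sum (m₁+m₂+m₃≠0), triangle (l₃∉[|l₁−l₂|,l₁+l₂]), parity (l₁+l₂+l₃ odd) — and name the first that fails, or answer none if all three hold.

triangle

Σmᵢ = 0  ✓
l₃∈[|l₁−l₂|,l₁+l₂]=[1,3], have l₃=5  ✗
Σlᵢ = 8 ⇒ even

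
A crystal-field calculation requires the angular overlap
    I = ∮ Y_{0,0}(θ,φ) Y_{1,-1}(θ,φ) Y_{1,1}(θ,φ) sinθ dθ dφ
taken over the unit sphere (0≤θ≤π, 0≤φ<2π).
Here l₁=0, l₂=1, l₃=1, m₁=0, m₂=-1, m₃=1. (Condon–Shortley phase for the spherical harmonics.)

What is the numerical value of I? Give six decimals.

m-sum 0 ✓  L=2 even ✓  1≤1≤1 ✓
Π(2lᵢ+1) = 1×3×3 = 9
triangle coeff Δ(0,1,1) = 1/3
Σ_t [0,0]: t=0:+1/1 = 1/1
(3j)²=1/3 [(0 1 1; 0 0 0)], sign=-1
Σ_t [0,0]: t=0:+1/2 = 1/2
(3j)²=1/3 [(0 1 1; 0 -1 1)], sign=+1
⇒ 4πI² = 1/1
I = (-1)√(1/1/(4π)) = -0.28209479

-0.282095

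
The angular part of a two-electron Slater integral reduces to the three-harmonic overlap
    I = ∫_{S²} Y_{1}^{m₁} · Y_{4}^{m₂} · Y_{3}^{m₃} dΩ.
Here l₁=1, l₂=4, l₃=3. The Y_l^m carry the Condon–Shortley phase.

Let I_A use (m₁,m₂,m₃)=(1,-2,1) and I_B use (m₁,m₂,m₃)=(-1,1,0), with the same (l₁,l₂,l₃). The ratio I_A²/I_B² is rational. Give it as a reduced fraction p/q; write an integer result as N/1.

l's match ⇒ only the (l;m) 3-j factors differ between A and B.
A: triangle coeff Δ(1,4,3) = 1/252; Σ_t [0,0]: t=0:+1/96 = 1/96; (3j)²=5/84 [(1 4 3; 1 -2 1)], sign=+1
B: triangle coeff Δ(1,4,3) = 1/252; Σ_t [2,2]: t=2:+1/72 = 1/72; (3j)²=5/126 [(1 4 3; -1 1 0)], sign=-1
I_A²/I_B² = (5/84)/(5/126) = 3/2

3/2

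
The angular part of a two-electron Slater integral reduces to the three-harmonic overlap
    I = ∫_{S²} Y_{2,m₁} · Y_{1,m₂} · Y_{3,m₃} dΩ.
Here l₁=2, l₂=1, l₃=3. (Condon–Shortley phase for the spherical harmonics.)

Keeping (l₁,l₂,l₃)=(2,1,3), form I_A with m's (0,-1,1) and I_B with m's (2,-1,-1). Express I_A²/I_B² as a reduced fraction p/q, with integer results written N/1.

Shared (l₁,l₂,l₃)=(2,1,3): N and (l;000)² cancel in I_A²/I_B².
A: Δ = 0!·4!·2!/7! = 1/105; Racah Σ t=0..0: t=0:+1/8 = 1/8; ⇒ 3j(2 1 3; 0 -1 1)² = 2/35, sgn +1
B: Δ = 0!·4!·2!/7! = 1/105; Racah Σ t=0..0: t=0:+1/48 = 1/48; ⇒ 3j(2 1 3; 2 -1 -1)² = 1/105, sgn +1
I_A²/I_B² = (2/35)/(1/105) = 6/1

6/1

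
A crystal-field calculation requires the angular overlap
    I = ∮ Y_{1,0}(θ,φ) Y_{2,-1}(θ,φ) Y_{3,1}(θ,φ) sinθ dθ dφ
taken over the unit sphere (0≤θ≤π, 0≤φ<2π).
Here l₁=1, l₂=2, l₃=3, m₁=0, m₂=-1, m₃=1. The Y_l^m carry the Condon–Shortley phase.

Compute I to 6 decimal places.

Rules hold: Σm=0, L=6 even, 1≤3≤3.
N = 3·5·7 = 105
Δ = 0!·2!·4!/7! = 1/105
Racah Σ t=0..0: t=0:+1/4 = 1/4
⇒ 3j(1 2 3; 0 0 0)² = 3/35, sgn -1
Racah Σ t=0..0: t=0:+1/6 = 1/6
⇒ 3j(1 2 3; 0 -1 1)² = 8/105, sgn +1
4πI² = N·(3j₀)²·(3jₘ)² = 24/35
I = -1·√(0.685714/4π) = -0.23359668

-0.233597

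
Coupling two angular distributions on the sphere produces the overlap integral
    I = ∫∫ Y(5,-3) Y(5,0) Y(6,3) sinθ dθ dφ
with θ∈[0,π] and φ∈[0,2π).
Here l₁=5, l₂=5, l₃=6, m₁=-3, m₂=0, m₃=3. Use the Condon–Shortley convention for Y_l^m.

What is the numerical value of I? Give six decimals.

Rules hold: Σm=0, L=16 even, 0≤6≤10.
N = 11·11·13 = 1573
Δ = 4!·6!·6!/17! = 1/28588560
Racah Σ t=0..4: t=0:+1/345600 t=1:−1/13824 t=2:+1/5184 t=3:−1/13824 t=4:+1/345600 = 7/129600
⇒ 3j(5 5 6; 0 0 0)² = 80/7293, sgn +1
Racah Σ t=2..4: t=2:+1/103680 t=3:−1/34560 t=4:+1/138240 = -1/82944
⇒ 3j(5 5 6; -3 0 3)² = 125/9724, sgn +1
4πI² = N·(3j₀)²·(3jₘ)² = 2500/11271
I = +1·√(0.221808/4π) = 0.13285682

0.132857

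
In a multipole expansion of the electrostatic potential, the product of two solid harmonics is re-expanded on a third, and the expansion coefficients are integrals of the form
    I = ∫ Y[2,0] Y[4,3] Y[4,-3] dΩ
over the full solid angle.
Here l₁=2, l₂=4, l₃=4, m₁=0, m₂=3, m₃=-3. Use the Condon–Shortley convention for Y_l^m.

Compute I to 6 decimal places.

0.057344

Rules hold: Σm=0, L=10 even, 2≤4≤6.
N = 5·9·9 = 405
Δ = 2!·2!·6!/11! = 1/13860
Racah Σ t=0..2: t=0:+1/192 t=1:−1/36 t=2:+1/192 = -5/288
⇒ 3j(2 4 4; 0 0 0)² = 20/693, sgn -1
Racah Σ t=1..2: t=1:−1/720 t=2:+1/480 = 1/1440
⇒ 3j(2 4 4; 0 3 -3)² = 7/1980, sgn -1
4πI² = N·(3j₀)²·(3jₘ)² = 5/121
I = +1·√(0.0413223/4π) = 0.05734392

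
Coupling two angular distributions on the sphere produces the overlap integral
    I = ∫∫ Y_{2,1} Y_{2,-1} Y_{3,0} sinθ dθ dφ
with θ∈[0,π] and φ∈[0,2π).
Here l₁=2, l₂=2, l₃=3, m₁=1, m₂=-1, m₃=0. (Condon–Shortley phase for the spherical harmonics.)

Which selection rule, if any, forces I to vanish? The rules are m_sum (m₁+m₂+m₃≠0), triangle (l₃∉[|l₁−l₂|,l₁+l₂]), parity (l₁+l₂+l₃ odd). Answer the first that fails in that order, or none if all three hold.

parity

m₁+m₂+m₃ = 1 − 1 + 0 = 0  ✓
triangle: |2−2|=0 ≤ l₃=3 ≤ 2+2=4  ✓
parity: l₁+l₂+l₃ = 7 is odd  ✗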